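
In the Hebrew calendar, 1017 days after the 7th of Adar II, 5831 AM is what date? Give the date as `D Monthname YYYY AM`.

Counting 1017 days forward from JDN 2477544 reaches JDN 2478561, which is 19 Kislev 5834 AM.

19 Kislev 5834 AM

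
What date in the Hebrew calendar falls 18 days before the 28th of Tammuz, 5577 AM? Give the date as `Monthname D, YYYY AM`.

The starting date is JDN 2384898; 2384898 − 18 = 2384880.
JDN 2384880 corresponds to Tammuz 10, 5577 AM.

Tammuz 10, 5577 AM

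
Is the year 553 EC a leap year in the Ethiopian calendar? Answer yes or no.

553 mod 4 = 1; in the Ethiopian calendar a year is leap when year mod 4 = 3, so it is a common year.

no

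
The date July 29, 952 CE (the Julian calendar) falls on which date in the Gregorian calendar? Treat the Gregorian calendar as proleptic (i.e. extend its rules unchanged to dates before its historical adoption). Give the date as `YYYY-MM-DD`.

The Julian–Gregorian offset here is 5 days (Julian trailing).
29 July 952 Julian + 5 days → 3 August 952 Gregorian.

0952-08-03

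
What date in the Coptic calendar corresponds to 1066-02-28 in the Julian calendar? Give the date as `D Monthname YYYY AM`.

Both dates share Julian Day Number 2110473; in the Coptic calendar that is 4 Paremhat 782 AM.

4 Paremhat 782 AM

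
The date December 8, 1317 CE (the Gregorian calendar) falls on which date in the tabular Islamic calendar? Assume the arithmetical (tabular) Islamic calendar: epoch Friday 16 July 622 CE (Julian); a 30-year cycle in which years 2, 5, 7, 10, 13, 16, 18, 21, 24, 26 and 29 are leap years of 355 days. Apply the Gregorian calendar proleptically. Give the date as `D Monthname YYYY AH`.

Both dates share Julian Day Number 2202426; in the tabular Islamic calendar that is 24 Ramadan 717 AH.

24 Ramadan 717 AH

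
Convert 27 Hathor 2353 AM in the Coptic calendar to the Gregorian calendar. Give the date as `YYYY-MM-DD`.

2636-12-11

Julian Day Number of the source date = 2684184.
Converting JDN 2684184 to the Gregorian calendar gives 11 December 2636 CE.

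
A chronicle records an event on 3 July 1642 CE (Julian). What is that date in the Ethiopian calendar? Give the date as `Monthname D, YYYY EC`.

Hamle 9, 1634 EC

Both dates share Julian Day Number 2320982; in the Ethiopian calendar that is 9 Hamle 1634 EC.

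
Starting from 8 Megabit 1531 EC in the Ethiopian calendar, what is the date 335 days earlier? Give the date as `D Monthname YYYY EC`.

Counting 335 days back from JDN 2283240 reaches JDN 2282905, which is 8 Miyazya 1530 EC.

8 Miyazya 1530 EC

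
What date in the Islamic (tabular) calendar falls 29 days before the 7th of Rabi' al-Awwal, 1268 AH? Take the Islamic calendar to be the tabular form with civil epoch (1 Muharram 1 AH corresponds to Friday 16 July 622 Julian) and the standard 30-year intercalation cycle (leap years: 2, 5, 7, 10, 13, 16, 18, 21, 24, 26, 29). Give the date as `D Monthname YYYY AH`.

7 Safar 1268 AH

The starting date is JDN 2397488; 2397488 − 29 = 2397459.
JDN 2397459 corresponds to 7 Safar 1268 AH.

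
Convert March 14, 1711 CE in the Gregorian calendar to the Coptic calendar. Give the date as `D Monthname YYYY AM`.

7 Paremhat 1427 AM

Both dates share Julian Day Number 2346062; in the Coptic calendar that is 7 Paremhat 1427 AM.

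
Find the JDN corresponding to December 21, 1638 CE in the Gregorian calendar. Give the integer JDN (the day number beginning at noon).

JDN 2400001 is 17 November 1858 CE (Gregorian), MJD 0; the target day is −80319 days from there, so JDN = 2319682.

2319682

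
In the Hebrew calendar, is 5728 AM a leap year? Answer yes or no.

Hebrew year 5728 is year 9 of its 19-year Metonic cycle; leap years are at positions 3, 6, 8, 11, 14, 17, 19, so it is a common year (12 months).

no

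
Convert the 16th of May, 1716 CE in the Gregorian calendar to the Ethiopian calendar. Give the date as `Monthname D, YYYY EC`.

Both dates share Julian Day Number 2347952; in the Ethiopian calendar that is 10 Ginbot 1708 EC.

Ginbot 10, 1708 EC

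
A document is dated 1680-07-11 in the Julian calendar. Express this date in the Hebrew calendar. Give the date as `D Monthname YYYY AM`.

The source date corresponds to 21 July 1680 in the Gregorian calendar (JDN 2334870).
That day falls on 24 Tammuz 5440 AM in the Hebrew calendar.

24 Tammuz 5440 AM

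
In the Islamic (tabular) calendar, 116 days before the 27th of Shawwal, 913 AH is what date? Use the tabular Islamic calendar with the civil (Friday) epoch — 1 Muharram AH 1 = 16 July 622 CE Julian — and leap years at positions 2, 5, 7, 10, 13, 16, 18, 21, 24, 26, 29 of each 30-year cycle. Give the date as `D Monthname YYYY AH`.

29 Jumada al-Thani 913 AH

The starting date is JDN 2271914; 2271914 − 116 = 2271798.
JDN 2271798 corresponds to 29 Jumada al-Thani 913 AH.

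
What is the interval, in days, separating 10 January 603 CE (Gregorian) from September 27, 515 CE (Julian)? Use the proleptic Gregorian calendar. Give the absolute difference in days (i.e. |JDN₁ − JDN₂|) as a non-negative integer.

31879

JDN of the first date = 1941310.
JDN of the second date = 1909431.
|1909431 − 1941310| = 31879.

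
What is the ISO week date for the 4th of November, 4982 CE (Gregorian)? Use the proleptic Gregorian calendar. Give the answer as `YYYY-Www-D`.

The weekday is Monday (ISO weekday 1).
That Monday belongs to ISO week 45 of ISO year 4982.

4982-W45-1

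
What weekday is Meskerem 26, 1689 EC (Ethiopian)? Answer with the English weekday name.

Wednesday

Equivalently 3 October 1696 Gregorian, JDN 2340788.
2340788 ≡ 2 (mod 7); counting from Monday = 0 gives Wednesday.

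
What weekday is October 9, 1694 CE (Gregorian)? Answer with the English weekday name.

Since JDN mod 7 = 5 (0 = Monday), the day is Saturday.

Saturday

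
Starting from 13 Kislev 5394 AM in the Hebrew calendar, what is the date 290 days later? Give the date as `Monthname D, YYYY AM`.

Elul 8, 5394 AM

The starting date is JDN 2317820; 2317820 + 290 = 2318110.
JDN 2318110 corresponds to Elul 8, 5394 AM.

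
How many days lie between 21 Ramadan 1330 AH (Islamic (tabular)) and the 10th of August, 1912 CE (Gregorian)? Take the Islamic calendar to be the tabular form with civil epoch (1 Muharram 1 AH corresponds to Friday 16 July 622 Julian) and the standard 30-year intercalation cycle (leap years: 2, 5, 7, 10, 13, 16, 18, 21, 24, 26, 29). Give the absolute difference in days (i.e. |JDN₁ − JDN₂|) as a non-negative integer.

JDN of the first date = 2419649.
JDN of the second date = 2419625.
|2419625 − 2419649| = 24.

24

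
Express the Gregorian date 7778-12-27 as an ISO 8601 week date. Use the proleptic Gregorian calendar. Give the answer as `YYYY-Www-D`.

7778-W52-7

The weekday is Sunday (ISO weekday 7).
That Sunday belongs to ISO week 52 of ISO year 7778.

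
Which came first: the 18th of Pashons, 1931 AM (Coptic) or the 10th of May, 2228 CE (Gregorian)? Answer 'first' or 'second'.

First date → JDN 2530219; second date → JDN 2534950.
JDN 2530219 < JDN 2534950, so the first date is earlier.

first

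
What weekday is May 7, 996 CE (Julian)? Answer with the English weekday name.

In the proleptic Gregorian calendar this is 12 May 996 (JDN 2084974).
Since JDN mod 7 = 3 (0 = Monday), the day is Thursday.

Thursday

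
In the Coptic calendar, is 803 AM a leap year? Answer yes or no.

yes

803 mod 4 = 3; in the Coptic calendar a year is leap when year mod 4 = 3, so it is a leap year.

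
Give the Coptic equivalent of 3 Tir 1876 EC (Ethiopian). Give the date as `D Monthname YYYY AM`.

Julian Day Number of the source date = 2409187.
Converting JDN 2409187 to the Coptic calendar gives 3 Tobi 1600 AM.

3 Tobi 1600 AM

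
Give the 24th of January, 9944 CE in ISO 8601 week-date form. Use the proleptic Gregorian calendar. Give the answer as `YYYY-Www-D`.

The weekday is Monday (ISO weekday 1).
That Monday belongs to ISO week 4 of ISO year 9944.

9944-W04-1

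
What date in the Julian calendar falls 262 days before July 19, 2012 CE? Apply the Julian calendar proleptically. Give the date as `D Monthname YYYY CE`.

31 October 2011 CE

Counting 262 days back from JDN 2456141 reaches JDN 2455879, which is 31 October 2011 CE.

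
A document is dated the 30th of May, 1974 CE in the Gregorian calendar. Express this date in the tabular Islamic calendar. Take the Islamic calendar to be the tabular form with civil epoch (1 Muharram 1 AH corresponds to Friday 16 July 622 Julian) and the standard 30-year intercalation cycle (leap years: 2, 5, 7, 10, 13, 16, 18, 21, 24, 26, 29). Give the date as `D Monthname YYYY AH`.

8 Jumada al-Awwal 1394 AH

Julian Day Number of the source date = 2442198.
Converting JDN 2442198 to the tabular Islamic calendar gives 8 Jumada al-Awwal 1394 AH.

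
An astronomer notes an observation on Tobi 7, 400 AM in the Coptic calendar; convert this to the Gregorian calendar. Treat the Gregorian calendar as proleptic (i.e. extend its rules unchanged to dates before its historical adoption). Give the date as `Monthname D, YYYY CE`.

January 6, 684 CE

Julian Day Number of the source date = 1970891.
Converting JDN 1970891 to the Gregorian calendar gives 6 January 684 CE.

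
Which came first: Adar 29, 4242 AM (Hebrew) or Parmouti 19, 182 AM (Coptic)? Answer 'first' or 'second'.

second

First date → JDN 1897172; second date → JDN 1891368.
JDN 1891368 < JDN 1897172, so the second date is earlier.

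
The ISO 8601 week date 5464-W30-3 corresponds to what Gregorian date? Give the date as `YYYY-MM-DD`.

5464-07-27

ISO week 1 of 5464 is the week containing the first Thursday of 5464.
Week 30, day 3 (Wednesday) lands on 5464-07-27.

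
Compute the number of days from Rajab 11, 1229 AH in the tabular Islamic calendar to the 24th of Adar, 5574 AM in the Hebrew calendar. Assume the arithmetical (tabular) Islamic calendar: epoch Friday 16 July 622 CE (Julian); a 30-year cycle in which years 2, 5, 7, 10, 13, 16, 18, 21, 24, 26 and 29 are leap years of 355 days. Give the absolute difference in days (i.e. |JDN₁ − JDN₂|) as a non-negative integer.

First date → JDN 2383789; second date → JDN 2383684.
The interval is |2383789 − 2383684| = 105 days.

105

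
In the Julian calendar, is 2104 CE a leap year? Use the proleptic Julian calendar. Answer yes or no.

yes

2104 mod 4 = 0, so it is a leap year in the Julian calendar.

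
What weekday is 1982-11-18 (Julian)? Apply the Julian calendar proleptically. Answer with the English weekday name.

Wednesday

This is JDN 2445305 (1 December 1982 Gregorian).
JDN 2445305 mod 7 = 2, and JDN 0 was a Monday, so this is a Wednesday.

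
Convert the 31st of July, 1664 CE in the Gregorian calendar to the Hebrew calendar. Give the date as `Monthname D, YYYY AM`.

Av 9, 5424 AM

Julian Day Number of the source date = 2329036.
Converting JDN 2329036 to the Hebrew calendar gives 9 Av 5424 AM.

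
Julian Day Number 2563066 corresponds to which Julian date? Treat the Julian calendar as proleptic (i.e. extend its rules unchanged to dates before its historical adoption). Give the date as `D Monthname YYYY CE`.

17 April 2305 CE

The Gregorian equivalent of JDN 2563066 is 3 May 2305.
In the Julian calendar that day is 17 April 2305 CE.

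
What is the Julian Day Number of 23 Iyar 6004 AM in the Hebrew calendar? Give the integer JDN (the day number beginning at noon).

Equivalently 31 May 2244 (Gregorian).
JDN 2451545 is 1 January 2000 CE (Gregorian); the target day is +89270 days from there, so JDN = 2540815.

2540815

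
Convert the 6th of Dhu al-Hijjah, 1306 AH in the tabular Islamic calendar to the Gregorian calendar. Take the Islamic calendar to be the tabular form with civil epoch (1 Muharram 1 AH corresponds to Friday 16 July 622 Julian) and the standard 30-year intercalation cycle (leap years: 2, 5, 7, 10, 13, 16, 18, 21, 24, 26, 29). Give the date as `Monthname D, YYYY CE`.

Both dates share Julian Day Number 2411218; in the Gregorian calendar that is 3 August 1889 CE.

August 3, 1889 CE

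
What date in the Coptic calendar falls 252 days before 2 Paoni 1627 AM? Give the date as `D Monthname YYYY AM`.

JDN of 2 Paoni 1627 AM = 2419197.
2419197 − 252 = 2418945.
JDN 2418945 in the Coptic calendar is 20 Thout 1627 AM.

20 Thout 1627 AM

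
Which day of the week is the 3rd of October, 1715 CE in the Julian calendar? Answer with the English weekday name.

This is JDN 2347737 (14 October 1715 Gregorian).
2347737 ≡ 0 (mod 7); counting from Monday = 0 gives Monday.

Monday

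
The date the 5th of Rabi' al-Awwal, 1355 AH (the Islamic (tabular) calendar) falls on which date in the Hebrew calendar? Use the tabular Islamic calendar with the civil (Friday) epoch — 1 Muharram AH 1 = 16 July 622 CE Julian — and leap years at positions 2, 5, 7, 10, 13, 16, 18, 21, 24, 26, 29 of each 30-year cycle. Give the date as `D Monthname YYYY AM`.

5 Sivan 5696 AM

The source date corresponds to 26 May 1936 in the Gregorian calendar (JDN 2428315).
That day falls on 5 Sivan 5696 AM in the Hebrew calendar.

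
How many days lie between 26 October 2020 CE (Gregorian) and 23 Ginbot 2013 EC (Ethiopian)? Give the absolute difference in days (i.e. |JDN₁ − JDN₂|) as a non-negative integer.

First date → JDN 2459149; second date → JDN 2459366.
The interval is |2459149 − 2459366| = 217 days.

217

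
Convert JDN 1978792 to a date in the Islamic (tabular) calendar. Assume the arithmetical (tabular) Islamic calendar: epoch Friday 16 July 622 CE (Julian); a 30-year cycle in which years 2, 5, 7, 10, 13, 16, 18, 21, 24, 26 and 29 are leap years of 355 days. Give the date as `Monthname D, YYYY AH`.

Sha'ban 25, 86 AH

The proleptic Gregorian equivalent of JDN 1978792 is 25 August 705.
In the tabular Islamic calendar that day is Sha'ban 25, 86 AH.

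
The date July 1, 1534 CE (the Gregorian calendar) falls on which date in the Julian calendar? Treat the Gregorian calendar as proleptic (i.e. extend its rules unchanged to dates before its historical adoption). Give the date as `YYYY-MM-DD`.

1534-06-21

The Julian–Gregorian offset here is 10 days (Julian trailing).
1 July 1534 Gregorian − 10 days → 21 June 1534 Julian.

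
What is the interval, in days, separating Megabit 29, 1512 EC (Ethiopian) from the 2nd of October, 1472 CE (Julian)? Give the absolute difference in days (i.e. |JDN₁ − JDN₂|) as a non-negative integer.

JDN of the first date = 2276322.
JDN of the second date = 2258981.
|2258981 − 2276322| = 17341.

17341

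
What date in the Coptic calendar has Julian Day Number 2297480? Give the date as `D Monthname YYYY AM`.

3 Paremhat 1294 AM

The proleptic Gregorian equivalent of JDN 2297480 is 9 March 1578.
In the Coptic calendar that day is 3 Paremhat 1294 AM.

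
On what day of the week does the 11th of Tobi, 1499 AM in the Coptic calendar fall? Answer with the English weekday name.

Friday

In the Gregorian calendar this is 17 January 1783 (JDN 2372304).
Since JDN mod 7 = 4 (0 = Monday), the day is Friday.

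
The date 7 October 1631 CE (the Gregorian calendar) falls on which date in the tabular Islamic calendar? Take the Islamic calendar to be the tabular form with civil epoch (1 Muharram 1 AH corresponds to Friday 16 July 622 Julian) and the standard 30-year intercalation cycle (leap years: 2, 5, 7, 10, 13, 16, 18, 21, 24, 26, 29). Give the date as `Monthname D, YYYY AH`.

Rabi' al-Awwal 11, 1041 AH

Julian Day Number of the source date = 2317050.
Converting JDN 2317050 to the tabular Islamic calendar gives 11 Rabi' al-Awwal 1041 AH.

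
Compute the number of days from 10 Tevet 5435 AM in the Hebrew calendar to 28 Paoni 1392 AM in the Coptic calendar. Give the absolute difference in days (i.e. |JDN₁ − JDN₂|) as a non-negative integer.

541

First date → JDN 2332849; second date → JDN 2333390.
The interval is |2332849 − 2333390| = 541 days.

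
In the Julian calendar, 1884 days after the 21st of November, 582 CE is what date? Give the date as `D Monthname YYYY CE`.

The starting date is JDN 1933958; 1933958 + 1884 = 1935842.
JDN 1935842 corresponds to 18 January 588 CE.

18 January 588 CE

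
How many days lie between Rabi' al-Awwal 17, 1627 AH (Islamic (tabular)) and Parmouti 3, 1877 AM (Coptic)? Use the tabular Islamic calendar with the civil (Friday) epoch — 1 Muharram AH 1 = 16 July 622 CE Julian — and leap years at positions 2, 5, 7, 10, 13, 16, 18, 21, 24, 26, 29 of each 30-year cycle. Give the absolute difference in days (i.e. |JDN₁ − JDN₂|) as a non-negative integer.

14264

First date → JDN 2524715; second date → JDN 2510451.
The interval is |2524715 − 2510451| = 14264 days.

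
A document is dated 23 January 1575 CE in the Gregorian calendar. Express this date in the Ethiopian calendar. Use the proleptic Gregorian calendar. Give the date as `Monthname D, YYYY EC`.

Julian Day Number of the source date = 2296339.
Converting JDN 2296339 to the Ethiopian calendar gives 18 Tir 1567 EC.

Tir 18, 1567 EC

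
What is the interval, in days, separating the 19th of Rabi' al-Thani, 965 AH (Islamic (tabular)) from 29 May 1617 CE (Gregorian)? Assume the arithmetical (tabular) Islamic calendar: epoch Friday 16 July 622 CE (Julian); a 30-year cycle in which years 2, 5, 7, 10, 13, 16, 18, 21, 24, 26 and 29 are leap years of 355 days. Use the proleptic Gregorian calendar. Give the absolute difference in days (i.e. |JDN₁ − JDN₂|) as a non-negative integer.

First date → JDN 2290156; second date → JDN 2311806.
The interval is |2290156 − 2311806| = 21650 days.

21650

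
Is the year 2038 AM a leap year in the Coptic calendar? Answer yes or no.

2038 mod 4 = 2; in the Coptic calendar a year is leap when year mod 4 = 3, so it is a common year.

no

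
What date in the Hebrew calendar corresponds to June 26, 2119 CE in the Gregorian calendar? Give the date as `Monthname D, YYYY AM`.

Sivan 18, 5879 AM

Both dates share Julian Day Number 2495185; in the Hebrew calendar that is 18 Sivan 5879 AM.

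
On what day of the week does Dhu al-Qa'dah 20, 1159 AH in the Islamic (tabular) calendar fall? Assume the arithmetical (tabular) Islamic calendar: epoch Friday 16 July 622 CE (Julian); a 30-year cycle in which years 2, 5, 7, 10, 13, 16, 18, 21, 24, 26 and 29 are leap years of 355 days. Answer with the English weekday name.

Sunday

Equivalently 4 December 1746 Gregorian, JDN 2359111.
JDN 2359111 mod 7 = 6, and JDN 0 was a Monday, so this is a Sunday.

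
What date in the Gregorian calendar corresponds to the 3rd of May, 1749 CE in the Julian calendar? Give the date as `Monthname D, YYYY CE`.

May 14, 1749 CE

The Julian–Gregorian offset here is 11 days (Julian trailing).
3 May 1749 Julian + 11 days → 14 May 1749 Gregorian.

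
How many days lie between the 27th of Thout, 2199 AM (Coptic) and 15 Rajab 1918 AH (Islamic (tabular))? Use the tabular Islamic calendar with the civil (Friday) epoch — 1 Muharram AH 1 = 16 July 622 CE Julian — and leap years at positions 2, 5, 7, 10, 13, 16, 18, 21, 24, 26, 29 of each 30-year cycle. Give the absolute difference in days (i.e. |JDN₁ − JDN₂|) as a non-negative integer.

77

JDN of the first date = 2627875.
JDN of the second date = 2627952.
|2627952 − 2627875| = 77.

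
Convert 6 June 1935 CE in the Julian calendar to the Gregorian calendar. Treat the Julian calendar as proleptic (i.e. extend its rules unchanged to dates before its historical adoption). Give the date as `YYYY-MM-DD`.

1935-06-19

For dates in this range the Gregorian date is 13 days ahead of the Julian.
6 June 1935 Julian + 13 days → 19 June 1935 Gregorian.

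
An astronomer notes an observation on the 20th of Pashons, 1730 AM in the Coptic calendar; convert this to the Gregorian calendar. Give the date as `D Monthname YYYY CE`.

28 May 2014 CE

Julian Day Number of the source date = 2456806.
Converting JDN 2456806 to the Gregorian calendar gives 28 May 2014 CE.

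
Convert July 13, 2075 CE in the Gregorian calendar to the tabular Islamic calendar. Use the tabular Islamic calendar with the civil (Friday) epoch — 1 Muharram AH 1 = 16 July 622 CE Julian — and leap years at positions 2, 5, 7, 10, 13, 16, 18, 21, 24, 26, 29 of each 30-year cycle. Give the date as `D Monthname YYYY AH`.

29 Rajab 1498 AH

Both dates share Julian Day Number 2479132; in the tabular Islamic calendar that is 29 Rajab 1498 AH.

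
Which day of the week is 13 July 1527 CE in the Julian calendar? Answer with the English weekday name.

Equivalently 23 July 1527 Gregorian, JDN 2278988.
JDN 2278988 mod 7 = 5, and JDN 0 was a Monday, so this is a Saturday.

Saturday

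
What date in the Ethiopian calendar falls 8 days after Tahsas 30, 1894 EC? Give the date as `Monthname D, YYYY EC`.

Tir 8, 1894 EC

Counting 8 days forward from JDN 2415758 reaches JDN 2415766, which is Tir 8, 1894 EC.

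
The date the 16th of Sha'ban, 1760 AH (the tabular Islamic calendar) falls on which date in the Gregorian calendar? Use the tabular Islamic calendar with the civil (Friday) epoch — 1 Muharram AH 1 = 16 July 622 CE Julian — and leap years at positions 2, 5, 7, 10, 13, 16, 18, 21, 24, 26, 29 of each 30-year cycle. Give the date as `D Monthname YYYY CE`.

Julian Day Number of the source date = 2571993.
Converting JDN 2571993 to the Gregorian calendar gives 11 October 2329 CE.

11 October 2329 CE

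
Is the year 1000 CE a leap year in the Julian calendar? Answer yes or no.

1000 mod 4 = 0, so it is a leap year in the Julian calendar.

yes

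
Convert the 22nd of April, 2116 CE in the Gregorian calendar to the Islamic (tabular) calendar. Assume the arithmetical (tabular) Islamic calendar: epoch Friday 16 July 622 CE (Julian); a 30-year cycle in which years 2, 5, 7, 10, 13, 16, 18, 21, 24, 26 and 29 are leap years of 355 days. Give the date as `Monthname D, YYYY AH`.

Sha'ban 9, 1540 AH

Both dates share Julian Day Number 2494025; in the tabular Islamic calendar that is 9 Sha'ban 1540 AH.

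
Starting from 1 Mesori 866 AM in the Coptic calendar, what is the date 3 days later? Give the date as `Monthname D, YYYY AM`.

Mesori 4, 866 AM

The starting date is JDN 2141301; 2141301 + 3 = 2141304.
JDN 2141304 corresponds to Mesori 4, 866 AM.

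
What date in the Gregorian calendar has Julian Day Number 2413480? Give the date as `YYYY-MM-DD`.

Counting from JDN 2299161 = 15 Oct 1582 gives an offset of 114319 days.

1895-10-13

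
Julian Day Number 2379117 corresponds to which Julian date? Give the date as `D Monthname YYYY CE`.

1 September 1801 CE

JDN 2379117 is 13 September 1801 in the Gregorian calendar.
In the Julian calendar that day is 1 September 1801 CE.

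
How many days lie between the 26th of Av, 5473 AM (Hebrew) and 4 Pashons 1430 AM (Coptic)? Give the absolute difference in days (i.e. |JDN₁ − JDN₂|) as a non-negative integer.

265

JDN of the first date = 2346950.
JDN of the second date = 2347215.
|2347215 − 2346950| = 265.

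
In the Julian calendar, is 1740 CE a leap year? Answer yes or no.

1740 mod 4 = 0, so it is a leap year in the Julian calendar.

yes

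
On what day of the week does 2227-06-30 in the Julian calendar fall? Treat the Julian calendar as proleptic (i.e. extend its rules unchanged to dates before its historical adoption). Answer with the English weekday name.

In the Gregorian calendar this is 15 July 2227 (JDN 2534650).
JDN 2534650 mod 7 = 6, and JDN 0 was a Monday, so this is a Sunday.

Sunday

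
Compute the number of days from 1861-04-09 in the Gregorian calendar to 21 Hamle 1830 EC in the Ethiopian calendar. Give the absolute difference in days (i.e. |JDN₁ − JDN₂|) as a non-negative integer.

First date → JDN 2400875; second date → JDN 2392583.
The interval is |2400875 − 2392583| = 8292 days.

8292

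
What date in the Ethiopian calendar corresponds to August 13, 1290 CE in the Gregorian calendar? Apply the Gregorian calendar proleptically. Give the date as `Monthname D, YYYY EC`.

Both dates share Julian Day Number 2192448; in the Ethiopian calendar that is 13 Nehase 1282 EC.

Nehase 13, 1282 EC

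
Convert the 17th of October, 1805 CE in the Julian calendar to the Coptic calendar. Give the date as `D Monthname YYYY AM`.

20 Paopi 1522 AM

Both dates share Julian Day Number 2380624; in the Coptic calendar that is 20 Paopi 1522 AM.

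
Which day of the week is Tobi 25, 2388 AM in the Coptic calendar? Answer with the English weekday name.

Equivalently 8 February 2672 Gregorian, JDN 2697026.
Since JDN mod 7 = 3 (0 = Monday), the day is Thursday.

Thursday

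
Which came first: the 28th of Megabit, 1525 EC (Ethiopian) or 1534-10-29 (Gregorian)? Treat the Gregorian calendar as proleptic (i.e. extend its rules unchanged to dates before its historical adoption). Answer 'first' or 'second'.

First date → JDN 2281069; second date → JDN 2281643.
JDN 2281069 < JDN 2281643, so the first date is earlier.

first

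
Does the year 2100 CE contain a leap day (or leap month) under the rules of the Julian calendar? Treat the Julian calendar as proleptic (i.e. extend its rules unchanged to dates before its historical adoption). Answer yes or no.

2100 mod 4 = 0, so it is a leap year in the Julian calendar.

yes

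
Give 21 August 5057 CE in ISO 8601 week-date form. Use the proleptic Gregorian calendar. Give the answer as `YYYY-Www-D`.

The weekday is Friday (ISO weekday 5).
That Friday belongs to ISO week 34 of ISO year 5057.

5057-W34-5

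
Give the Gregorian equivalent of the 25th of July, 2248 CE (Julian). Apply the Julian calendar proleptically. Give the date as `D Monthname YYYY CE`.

The Julian–Gregorian offset here is 15 days (Julian trailing).
25 July 2248 Julian + 15 days → 9 August 2248 Gregorian.

9 August 2248 CE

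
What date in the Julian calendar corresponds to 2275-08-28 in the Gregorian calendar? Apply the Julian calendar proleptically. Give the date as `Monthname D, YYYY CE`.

August 13, 2275 CE

For dates in this range the Gregorian date is 15 days ahead of the Julian.
28 August 2275 Gregorian − 15 days → 13 August 2275 Julian.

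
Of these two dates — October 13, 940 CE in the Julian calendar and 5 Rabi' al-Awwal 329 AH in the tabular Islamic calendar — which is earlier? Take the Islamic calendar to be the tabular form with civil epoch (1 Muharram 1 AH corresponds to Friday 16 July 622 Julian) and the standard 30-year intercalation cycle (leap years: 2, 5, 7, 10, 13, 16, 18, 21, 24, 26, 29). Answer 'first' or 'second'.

First date → JDN 2064679; second date → JDN 2064735.
JDN 2064679 < JDN 2064735, so the first date is earlier.

first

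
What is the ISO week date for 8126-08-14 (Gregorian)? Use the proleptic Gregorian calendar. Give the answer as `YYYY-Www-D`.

8126-W33-3

The weekday is Wednesday (ISO weekday 3).
That Wednesday belongs to ISO week 33 of ISO year 8126.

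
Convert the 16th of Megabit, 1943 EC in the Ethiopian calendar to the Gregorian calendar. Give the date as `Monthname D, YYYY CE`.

Both dates share Julian Day Number 2433731; in the Gregorian calendar that is 25 March 1951 CE.

March 25, 1951 CE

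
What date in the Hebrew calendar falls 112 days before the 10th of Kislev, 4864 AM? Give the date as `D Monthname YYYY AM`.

Counting 112 days back from JDN 2124244 reaches JDN 2124132, which is 16 Av 4863 AM.

16 Av 4863 AM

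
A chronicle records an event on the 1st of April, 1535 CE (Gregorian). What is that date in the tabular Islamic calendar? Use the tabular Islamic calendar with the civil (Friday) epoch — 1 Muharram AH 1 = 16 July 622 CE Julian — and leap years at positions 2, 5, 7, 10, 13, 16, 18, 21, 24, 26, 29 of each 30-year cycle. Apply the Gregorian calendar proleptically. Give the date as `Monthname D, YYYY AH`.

Ramadan 17, 941 AH

Both dates share Julian Day Number 2281797; in the tabular Islamic calendar that is 17 Ramadan 941 AH.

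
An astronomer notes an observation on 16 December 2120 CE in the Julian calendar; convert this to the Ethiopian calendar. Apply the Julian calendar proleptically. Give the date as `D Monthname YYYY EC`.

The source date corresponds to 30 December 2120 in the Gregorian calendar (JDN 2495738).
That day falls on 20 Tahsas 2113 EC in the Ethiopian calendar.

20 Tahsas 2113 EC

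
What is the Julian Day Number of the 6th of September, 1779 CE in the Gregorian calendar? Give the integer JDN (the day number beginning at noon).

2371075

JDN 2400001 is 17 November 1858 CE (Gregorian), MJD 0; the target day is −28926 days from there, so JDN = 2371075.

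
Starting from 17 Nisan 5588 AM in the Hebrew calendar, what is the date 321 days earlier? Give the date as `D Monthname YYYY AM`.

19 Iyar 5587 AM

Counting 321 days back from JDN 2388814 reaches JDN 2388493, which is 19 Iyar 5587 AM.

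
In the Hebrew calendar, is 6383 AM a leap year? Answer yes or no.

Hebrew year 6383 is year 18 of its 19-year Metonic cycle; leap years are at positions 3, 6, 8, 11, 14, 17, 19, so it is a common year (12 months).

no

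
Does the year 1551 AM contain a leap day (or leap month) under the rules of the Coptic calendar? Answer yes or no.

yes

1551 mod 4 = 3; in the Coptic calendar a year is leap when year mod 4 = 3, so it is a leap year.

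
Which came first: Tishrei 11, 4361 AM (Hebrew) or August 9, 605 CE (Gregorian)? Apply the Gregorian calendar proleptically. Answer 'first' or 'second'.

first

The two dates have Julian Day Numbers 1940476 and 1942252 respectively.
Since 1940476 < 1942252, the first date comes first.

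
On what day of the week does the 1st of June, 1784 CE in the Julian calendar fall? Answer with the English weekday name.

In the Gregorian calendar this is 12 June 1784 (JDN 2372816).
Since JDN mod 7 = 5 (0 = Monday), the day is Saturday.

Saturday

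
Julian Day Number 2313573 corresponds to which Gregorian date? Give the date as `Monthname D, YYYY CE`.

JDN 2451545 is 1 Jan 2000; 2313573 is −137972 days from there.

March 31, 1622 CE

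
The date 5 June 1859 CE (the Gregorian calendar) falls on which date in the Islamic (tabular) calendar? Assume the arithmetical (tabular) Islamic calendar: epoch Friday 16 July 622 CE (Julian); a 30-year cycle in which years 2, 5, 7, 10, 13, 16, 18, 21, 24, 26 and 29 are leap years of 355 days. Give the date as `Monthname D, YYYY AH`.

Both dates share Julian Day Number 2400201; in the tabular Islamic calendar that is 4 Dhu al-Qa'dah 1275 AH.

Dhu al-Qa'dah 4, 1275 AH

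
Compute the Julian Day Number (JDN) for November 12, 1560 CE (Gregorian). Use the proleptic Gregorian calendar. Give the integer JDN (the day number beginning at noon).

2291154

JDN 2451545 is 1 January 2000 CE (Gregorian); the target day is −160391 days from there, so JDN = 2291154.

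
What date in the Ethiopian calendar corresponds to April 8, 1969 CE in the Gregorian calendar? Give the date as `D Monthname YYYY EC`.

Both dates share Julian Day Number 2440320; in the Ethiopian calendar that is 30 Megabit 1961 EC.

30 Megabit 1961 EC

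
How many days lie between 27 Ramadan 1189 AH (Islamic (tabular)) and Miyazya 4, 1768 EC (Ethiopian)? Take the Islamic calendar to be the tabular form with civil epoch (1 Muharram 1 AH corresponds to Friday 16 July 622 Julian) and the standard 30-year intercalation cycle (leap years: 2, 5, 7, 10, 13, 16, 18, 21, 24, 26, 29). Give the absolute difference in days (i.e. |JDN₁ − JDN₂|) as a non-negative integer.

141

First date → JDN 2369690; second date → JDN 2369831.
The interval is |2369690 − 2369831| = 141 days.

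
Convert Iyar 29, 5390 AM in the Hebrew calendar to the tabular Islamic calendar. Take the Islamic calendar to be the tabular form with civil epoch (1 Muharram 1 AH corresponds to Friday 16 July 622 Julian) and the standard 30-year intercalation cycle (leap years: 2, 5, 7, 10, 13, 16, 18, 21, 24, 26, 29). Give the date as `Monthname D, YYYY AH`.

Julian Day Number of the source date = 2316536.
Converting JDN 2316536 to the tabular Islamic calendar gives 28 Ramadan 1039 AH.

Ramadan 28, 1039 AH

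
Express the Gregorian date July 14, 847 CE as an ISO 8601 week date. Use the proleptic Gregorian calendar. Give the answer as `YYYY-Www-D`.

0847-W28-7

The weekday is Sunday (ISO weekday 7).
That Sunday belongs to ISO week 28 of ISO year 847.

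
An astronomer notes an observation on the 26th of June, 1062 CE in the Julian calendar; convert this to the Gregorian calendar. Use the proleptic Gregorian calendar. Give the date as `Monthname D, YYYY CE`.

July 2, 1062 CE

The Julian–Gregorian offset here is 6 days (Julian trailing).
26 June 1062 Julian + 6 days → 2 July 1062 Gregorian.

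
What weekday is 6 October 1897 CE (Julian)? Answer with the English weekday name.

This is JDN 2414216 (18 October 1897 Gregorian).
JDN 2414216 mod 7 = 0, and JDN 0 was a Monday, so this is a Monday.

Monday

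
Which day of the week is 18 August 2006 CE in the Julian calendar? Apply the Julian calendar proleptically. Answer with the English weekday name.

Equivalently 31 August 2006 Gregorian, JDN 2453979.
2453979 ≡ 3 (mod 7); counting from Monday = 0 gives Thursday.

Thursday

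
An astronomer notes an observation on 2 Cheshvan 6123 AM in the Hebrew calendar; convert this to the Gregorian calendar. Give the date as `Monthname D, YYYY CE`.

Both dates share Julian Day Number 2584056; in the Gregorian calendar that is 21 October 2362 CE.

October 21, 2362 CE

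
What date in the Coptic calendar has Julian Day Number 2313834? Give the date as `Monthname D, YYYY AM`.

Koiak 11, 1339 AM

JDN 2313834 is 17 December 1622 in the Gregorian calendar.
In the Coptic calendar that day is Koiak 11, 1339 AM.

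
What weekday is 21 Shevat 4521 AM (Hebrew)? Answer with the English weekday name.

Sunday

In the proleptic Gregorian calendar this is 5 February 761 (JDN 1999045).
JDN 1999045 mod 7 = 6, and JDN 0 was a Monday, so this is a Sunday.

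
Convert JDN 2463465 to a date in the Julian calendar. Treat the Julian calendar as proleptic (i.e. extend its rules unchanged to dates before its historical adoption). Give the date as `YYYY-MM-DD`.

2032-08-07

JDN 2463465 is 20 August 2032 in the Gregorian calendar.
In the Julian calendar that day is 2032-08-07.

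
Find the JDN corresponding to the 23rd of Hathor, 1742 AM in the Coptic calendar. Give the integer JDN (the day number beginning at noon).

Equivalently 2 December 2025 (Gregorian).
JDN 2451545 is 1 January 2000 CE (Gregorian); the target day is +9467 days from there, so JDN = 2461012.

2461012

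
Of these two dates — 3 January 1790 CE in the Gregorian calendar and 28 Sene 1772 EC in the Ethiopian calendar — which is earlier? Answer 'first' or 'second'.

second

Converting both to JDN: 2374847 vs 2371376; the smaller is the second.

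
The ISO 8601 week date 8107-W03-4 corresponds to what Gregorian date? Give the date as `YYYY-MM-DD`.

8107-01-20

ISO week 1 of 8107 is the week containing the first Thursday of 8107.
Week 3, day 4 (Thursday) lands on 8107-01-20.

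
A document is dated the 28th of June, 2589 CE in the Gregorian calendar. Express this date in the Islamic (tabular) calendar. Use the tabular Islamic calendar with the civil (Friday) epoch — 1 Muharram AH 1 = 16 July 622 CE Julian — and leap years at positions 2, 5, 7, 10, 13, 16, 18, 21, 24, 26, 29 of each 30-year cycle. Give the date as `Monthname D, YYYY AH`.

Rabi' al-Thani 23, 2028 AH

Julian Day Number of the source date = 2666852.
Converting JDN 2666852 to the tabular Islamic calendar gives 23 Rabi' al-Thani 2028 AH.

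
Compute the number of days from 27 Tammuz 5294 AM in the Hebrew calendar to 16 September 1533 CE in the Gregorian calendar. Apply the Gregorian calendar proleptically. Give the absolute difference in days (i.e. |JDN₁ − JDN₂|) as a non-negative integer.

JDN of the first date = 2281542.
JDN of the second date = 2281235.
|2281235 − 2281542| = 307.

307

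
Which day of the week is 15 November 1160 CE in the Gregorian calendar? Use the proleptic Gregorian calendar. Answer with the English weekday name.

Tuesday

JDN 2145060 mod 7 = 1, and JDN 0 was a Monday, so this is a Tuesday.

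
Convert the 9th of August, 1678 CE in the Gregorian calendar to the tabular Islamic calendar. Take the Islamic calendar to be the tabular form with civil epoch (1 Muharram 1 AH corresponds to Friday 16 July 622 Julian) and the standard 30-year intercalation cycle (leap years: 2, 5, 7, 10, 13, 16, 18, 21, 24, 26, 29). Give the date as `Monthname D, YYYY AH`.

Jumada al-Thani 20, 1089 AH

Both dates share Julian Day Number 2334158; in the tabular Islamic calendar that is 20 Jumada al-Thani 1089 AH.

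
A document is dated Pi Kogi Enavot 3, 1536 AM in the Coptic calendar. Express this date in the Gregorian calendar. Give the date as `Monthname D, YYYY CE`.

Julian Day Number of the source date = 2386051.
Converting JDN 2386051 to the Gregorian calendar gives 7 September 1820 CE.

September 7, 1820 CE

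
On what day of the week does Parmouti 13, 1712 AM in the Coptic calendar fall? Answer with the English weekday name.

Equivalently 21 April 1996 Gregorian, JDN 2450195.
Since JDN mod 7 = 6 (0 = Monday), the day is Sunday.

Sunday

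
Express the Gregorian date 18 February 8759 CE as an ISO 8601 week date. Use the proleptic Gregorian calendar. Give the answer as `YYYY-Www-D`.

The weekday is Wednesday (ISO weekday 3).
That Wednesday belongs to ISO week 8 of ISO year 8759.

8759-W08-3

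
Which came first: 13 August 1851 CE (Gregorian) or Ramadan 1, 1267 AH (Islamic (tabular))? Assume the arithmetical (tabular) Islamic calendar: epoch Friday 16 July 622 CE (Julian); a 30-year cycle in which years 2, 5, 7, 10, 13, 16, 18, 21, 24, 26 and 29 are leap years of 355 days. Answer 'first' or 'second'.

second

Converting both to JDN: 2397348 vs 2397304; the smaller is the second.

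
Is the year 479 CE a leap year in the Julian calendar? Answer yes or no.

no

479 mod 4 = 3, so it is a common year in the Julian calendar.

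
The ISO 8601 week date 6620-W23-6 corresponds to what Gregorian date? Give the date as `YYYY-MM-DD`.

6620-06-10

ISO week 1 of 6620 is the week containing the first Thursday of 6620.
Week 23, day 6 (Saturday) lands on 6620-06-10.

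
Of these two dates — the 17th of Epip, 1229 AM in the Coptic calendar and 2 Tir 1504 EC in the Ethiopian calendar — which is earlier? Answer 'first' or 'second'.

The two dates have Julian Day Numbers 2273873 and 2273313 respectively.
Since 2273313 < 2273873, the second date comes first.

second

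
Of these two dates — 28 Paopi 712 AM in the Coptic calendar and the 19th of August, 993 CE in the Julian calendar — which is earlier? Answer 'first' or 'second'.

The two dates have Julian Day Numbers 2084780 and 2083982 respectively.
Since 2083982 < 2084780, the second date comes first.

second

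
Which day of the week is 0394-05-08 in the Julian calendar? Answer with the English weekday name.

Equivalently 9 May 394 Gregorian, JDN 1865094.
1865094 ≡ 0 (mod 7); counting from Monday = 0 gives Monday.

Monday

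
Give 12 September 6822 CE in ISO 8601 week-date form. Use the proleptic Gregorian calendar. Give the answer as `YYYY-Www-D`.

The weekday is Monday (ISO weekday 1).
That Monday belongs to ISO week 37 of ISO year 6822.

6822-W37-1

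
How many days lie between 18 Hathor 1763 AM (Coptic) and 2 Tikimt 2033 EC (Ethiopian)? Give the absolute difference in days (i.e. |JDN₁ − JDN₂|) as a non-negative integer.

First date → JDN 2468677; second date → JDN 2466440.
The interval is |2468677 − 2466440| = 2237 days.

2237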